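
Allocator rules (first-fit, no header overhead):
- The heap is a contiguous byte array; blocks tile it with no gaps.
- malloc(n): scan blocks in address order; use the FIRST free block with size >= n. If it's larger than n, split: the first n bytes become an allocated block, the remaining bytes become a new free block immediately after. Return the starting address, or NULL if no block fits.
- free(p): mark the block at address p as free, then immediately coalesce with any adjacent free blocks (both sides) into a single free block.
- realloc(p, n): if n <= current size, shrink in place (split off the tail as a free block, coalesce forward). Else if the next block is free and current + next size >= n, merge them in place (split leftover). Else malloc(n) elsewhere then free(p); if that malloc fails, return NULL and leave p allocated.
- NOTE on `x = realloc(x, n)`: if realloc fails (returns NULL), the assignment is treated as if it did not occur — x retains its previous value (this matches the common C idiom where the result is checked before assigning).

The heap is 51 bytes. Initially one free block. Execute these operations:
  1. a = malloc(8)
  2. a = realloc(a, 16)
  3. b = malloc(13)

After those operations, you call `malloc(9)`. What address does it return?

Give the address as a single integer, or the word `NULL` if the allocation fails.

Answer: 29

Derivation:
Op 1: a = malloc(8) -> a = 0; heap: [0-7 ALLOC][8-50 FREE]
Op 2: a = realloc(a, 16) -> a = 0; heap: [0-15 ALLOC][16-50 FREE]
Op 3: b = malloc(13) -> b = 16; heap: [0-15 ALLOC][16-28 ALLOC][29-50 FREE]
malloc(9): first-fit scan over [0-15 ALLOC][16-28 ALLOC][29-50 FREE] -> 29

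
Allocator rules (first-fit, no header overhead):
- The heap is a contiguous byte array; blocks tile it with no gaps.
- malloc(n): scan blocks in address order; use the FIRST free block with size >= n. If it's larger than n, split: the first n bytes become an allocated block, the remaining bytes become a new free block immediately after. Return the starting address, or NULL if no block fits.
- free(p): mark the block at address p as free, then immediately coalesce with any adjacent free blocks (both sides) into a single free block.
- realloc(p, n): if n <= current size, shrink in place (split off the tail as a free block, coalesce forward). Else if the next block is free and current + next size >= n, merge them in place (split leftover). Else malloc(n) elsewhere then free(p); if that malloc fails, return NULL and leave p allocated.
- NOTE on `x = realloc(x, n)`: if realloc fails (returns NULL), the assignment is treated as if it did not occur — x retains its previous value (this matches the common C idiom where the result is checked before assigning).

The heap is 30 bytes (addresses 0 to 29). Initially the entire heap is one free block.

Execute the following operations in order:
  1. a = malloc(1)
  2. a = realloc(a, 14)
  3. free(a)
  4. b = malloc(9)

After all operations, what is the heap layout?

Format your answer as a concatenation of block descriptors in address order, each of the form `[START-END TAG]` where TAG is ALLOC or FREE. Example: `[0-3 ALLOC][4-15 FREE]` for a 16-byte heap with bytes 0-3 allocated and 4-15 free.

Op 1: a = malloc(1) -> a = 0; heap: [0-0 ALLOC][1-29 FREE]
Op 2: a = realloc(a, 14) -> a = 0; heap: [0-13 ALLOC][14-29 FREE]
Op 3: free(a) -> (freed a); heap: [0-29 FREE]
Op 4: b = malloc(9) -> b = 0; heap: [0-8 ALLOC][9-29 FREE]

Answer: [0-8 ALLOC][9-29 FREE]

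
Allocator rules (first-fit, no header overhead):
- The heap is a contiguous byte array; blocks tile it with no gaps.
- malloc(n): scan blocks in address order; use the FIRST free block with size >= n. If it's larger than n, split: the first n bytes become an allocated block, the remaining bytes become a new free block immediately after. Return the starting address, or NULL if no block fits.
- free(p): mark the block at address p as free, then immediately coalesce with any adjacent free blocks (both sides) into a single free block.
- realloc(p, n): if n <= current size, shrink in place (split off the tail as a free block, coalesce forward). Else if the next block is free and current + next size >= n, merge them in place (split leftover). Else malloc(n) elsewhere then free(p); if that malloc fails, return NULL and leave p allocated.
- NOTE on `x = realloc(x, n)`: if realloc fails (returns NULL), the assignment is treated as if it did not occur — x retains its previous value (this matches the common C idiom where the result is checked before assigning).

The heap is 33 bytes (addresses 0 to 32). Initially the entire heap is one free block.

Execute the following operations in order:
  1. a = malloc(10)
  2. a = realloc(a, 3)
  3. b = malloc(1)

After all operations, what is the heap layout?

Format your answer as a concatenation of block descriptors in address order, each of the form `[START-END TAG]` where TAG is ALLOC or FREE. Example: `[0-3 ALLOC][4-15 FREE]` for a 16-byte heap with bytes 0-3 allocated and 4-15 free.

Op 1: a = malloc(10) -> a = 0; heap: [0-9 ALLOC][10-32 FREE]
Op 2: a = realloc(a, 3) -> a = 0; heap: [0-2 ALLOC][3-32 FREE]
Op 3: b = malloc(1) -> b = 3; heap: [0-2 ALLOC][3-3 ALLOC][4-32 FREE]

Answer: [0-2 ALLOC][3-3 ALLOC][4-32 FREE]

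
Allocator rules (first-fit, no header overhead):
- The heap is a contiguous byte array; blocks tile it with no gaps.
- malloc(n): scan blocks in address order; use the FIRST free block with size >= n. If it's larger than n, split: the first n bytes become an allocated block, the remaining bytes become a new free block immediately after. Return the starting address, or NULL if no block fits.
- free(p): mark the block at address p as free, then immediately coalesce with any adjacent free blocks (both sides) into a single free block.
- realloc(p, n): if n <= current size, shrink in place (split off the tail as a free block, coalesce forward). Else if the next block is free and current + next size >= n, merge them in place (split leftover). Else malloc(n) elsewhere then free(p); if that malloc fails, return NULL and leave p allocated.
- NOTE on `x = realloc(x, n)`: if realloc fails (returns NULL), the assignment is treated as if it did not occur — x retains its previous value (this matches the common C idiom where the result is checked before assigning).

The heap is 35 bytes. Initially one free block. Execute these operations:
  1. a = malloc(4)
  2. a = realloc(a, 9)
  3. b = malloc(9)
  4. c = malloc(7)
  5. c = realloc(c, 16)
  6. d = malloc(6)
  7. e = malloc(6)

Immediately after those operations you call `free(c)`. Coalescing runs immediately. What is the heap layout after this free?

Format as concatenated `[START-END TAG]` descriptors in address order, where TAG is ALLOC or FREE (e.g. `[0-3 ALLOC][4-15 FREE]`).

Op 1: a = malloc(4) -> a = 0; heap: [0-3 ALLOC][4-34 FREE]
Op 2: a = realloc(a, 9) -> a = 0; heap: [0-8 ALLOC][9-34 FREE]
Op 3: b = malloc(9) -> b = 9; heap: [0-8 ALLOC][9-17 ALLOC][18-34 FREE]
Op 4: c = malloc(7) -> c = 18; heap: [0-8 ALLOC][9-17 ALLOC][18-24 ALLOC][25-34 FREE]
Op 5: c = realloc(c, 16) -> c = 18; heap: [0-8 ALLOC][9-17 ALLOC][18-33 ALLOC][34-34 FREE]
Op 6: d = malloc(6) -> d = NULL; heap: [0-8 ALLOC][9-17 ALLOC][18-33 ALLOC][34-34 FREE]
Op 7: e = malloc(6) -> e = NULL; heap: [0-8 ALLOC][9-17 ALLOC][18-33 ALLOC][34-34 FREE]
free(c): c = 18 -> block [18-33 ALLOC]; mark free, coalesce with adjacent free neighbors -> [0-8 ALLOC][9-17 ALLOC][18-34 FREE]

Answer: [0-8 ALLOC][9-17 ALLOC][18-34 FREE]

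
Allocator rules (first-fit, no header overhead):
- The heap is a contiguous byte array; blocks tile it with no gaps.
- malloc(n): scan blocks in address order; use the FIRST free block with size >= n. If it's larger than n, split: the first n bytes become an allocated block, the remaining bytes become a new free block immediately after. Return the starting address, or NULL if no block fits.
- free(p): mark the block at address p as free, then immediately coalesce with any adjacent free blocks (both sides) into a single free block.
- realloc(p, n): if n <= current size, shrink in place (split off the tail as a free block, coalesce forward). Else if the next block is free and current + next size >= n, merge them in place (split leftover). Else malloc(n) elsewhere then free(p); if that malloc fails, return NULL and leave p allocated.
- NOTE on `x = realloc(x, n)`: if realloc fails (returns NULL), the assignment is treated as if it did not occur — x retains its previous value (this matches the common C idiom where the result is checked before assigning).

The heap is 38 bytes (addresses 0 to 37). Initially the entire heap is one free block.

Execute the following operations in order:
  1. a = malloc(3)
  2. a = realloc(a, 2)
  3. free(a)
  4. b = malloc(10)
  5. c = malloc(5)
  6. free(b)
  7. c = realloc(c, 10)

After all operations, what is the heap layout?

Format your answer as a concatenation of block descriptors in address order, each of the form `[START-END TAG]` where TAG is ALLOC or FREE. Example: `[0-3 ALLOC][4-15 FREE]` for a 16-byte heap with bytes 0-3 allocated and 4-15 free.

Op 1: a = malloc(3) -> a = 0; heap: [0-2 ALLOC][3-37 FREE]
Op 2: a = realloc(a, 2) -> a = 0; heap: [0-1 ALLOC][2-37 FREE]
Op 3: free(a) -> (freed a); heap: [0-37 FREE]
Op 4: b = malloc(10) -> b = 0; heap: [0-9 ALLOC][10-37 FREE]
Op 5: c = malloc(5) -> c = 10; heap: [0-9 ALLOC][10-14 ALLOC][15-37 FREE]
Op 6: free(b) -> (freed b); heap: [0-9 FREE][10-14 ALLOC][15-37 FREE]
Op 7: c = realloc(c, 10) -> c = 10; heap: [0-9 FREE][10-19 ALLOC][20-37 FREE]

Answer: [0-9 FREE][10-19 ALLOC][20-37 FREE]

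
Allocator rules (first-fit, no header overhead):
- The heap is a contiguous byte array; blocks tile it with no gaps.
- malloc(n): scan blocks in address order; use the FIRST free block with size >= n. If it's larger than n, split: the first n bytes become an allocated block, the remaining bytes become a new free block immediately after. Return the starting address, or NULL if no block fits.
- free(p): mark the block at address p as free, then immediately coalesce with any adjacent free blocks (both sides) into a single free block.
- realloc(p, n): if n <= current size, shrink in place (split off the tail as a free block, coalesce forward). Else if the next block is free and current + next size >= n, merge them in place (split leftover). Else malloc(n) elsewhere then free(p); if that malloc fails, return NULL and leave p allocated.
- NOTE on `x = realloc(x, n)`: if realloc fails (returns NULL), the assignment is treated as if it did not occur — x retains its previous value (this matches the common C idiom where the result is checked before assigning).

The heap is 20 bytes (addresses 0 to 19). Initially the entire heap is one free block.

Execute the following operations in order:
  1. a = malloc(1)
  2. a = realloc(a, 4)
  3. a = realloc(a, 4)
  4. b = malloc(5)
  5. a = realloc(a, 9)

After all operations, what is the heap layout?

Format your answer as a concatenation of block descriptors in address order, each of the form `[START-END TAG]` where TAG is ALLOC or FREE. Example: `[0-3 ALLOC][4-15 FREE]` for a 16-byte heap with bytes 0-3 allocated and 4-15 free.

Answer: [0-3 FREE][4-8 ALLOC][9-17 ALLOC][18-19 FREE]

Derivation:
Op 1: a = malloc(1) -> a = 0; heap: [0-0 ALLOC][1-19 FREE]
Op 2: a = realloc(a, 4) -> a = 0; heap: [0-3 ALLOC][4-19 FREE]
Op 3: a = realloc(a, 4) -> a = 0; heap: [0-3 ALLOC][4-19 FREE]
Op 4: b = malloc(5) -> b = 4; heap: [0-3 ALLOC][4-8 ALLOC][9-19 FREE]
Op 5: a = realloc(a, 9) -> a = 9; heap: [0-3 FREE][4-8 ALLOC][9-17 ALLOC][18-19 FREE]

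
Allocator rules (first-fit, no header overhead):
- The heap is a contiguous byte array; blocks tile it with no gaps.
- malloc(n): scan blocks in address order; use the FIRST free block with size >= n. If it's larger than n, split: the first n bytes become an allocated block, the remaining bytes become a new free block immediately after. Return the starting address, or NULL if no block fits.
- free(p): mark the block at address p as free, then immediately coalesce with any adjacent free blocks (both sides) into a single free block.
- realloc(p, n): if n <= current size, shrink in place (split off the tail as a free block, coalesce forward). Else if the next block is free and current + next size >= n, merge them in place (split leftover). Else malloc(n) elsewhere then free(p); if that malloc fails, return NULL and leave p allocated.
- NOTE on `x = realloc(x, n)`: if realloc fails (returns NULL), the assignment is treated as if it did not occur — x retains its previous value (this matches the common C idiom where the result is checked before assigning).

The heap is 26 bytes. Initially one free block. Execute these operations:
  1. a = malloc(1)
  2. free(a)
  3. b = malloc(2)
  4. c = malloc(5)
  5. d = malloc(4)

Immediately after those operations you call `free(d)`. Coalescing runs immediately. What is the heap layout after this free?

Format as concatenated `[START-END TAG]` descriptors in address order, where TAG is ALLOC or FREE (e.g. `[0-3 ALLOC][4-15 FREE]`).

Answer: [0-1 ALLOC][2-6 ALLOC][7-25 FREE]

Derivation:
Op 1: a = malloc(1) -> a = 0; heap: [0-0 ALLOC][1-25 FREE]
Op 2: free(a) -> (freed a); heap: [0-25 FREE]
Op 3: b = malloc(2) -> b = 0; heap: [0-1 ALLOC][2-25 FREE]
Op 4: c = malloc(5) -> c = 2; heap: [0-1 ALLOC][2-6 ALLOC][7-25 FREE]
Op 5: d = malloc(4) -> d = 7; heap: [0-1 ALLOC][2-6 ALLOC][7-10 ALLOC][11-25 FREE]
free(d): d = 7 -> block [7-10 ALLOC]; mark free, coalesce with adjacent free neighbors -> [0-1 ALLOC][2-6 ALLOC][7-25 FREE]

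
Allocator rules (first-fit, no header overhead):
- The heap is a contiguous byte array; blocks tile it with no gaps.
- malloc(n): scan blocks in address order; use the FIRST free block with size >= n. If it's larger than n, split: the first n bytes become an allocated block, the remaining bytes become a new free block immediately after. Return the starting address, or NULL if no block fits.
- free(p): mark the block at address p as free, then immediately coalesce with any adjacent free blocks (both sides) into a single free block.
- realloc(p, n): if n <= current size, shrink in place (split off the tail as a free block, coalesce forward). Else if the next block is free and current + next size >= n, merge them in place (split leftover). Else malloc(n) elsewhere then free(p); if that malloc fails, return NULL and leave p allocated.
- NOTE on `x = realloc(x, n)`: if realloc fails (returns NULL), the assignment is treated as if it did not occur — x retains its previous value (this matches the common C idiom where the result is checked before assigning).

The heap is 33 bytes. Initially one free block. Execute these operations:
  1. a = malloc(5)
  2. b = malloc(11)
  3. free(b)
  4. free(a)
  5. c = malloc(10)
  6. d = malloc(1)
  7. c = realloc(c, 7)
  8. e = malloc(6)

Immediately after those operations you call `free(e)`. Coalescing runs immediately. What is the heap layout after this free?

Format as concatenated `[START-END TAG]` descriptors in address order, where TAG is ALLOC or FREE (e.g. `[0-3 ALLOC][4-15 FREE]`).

Op 1: a = malloc(5) -> a = 0; heap: [0-4 ALLOC][5-32 FREE]
Op 2: b = malloc(11) -> b = 5; heap: [0-4 ALLOC][5-15 ALLOC][16-32 FREE]
Op 3: free(b) -> (freed b); heap: [0-4 ALLOC][5-32 FREE]
Op 4: free(a) -> (freed a); heap: [0-32 FREE]
Op 5: c = malloc(10) -> c = 0; heap: [0-9 ALLOC][10-32 FREE]
Op 6: d = malloc(1) -> d = 10; heap: [0-9 ALLOC][10-10 ALLOC][11-32 FREE]
Op 7: c = realloc(c, 7) -> c = 0; heap: [0-6 ALLOC][7-9 FREE][10-10 ALLOC][11-32 FREE]
Op 8: e = malloc(6) -> e = 11; heap: [0-6 ALLOC][7-9 FREE][10-10 ALLOC][11-16 ALLOC][17-32 FREE]
free(e): e = 11 -> block [11-16 ALLOC]; mark free, coalesce with adjacent free neighbors -> [0-6 ALLOC][7-9 FREE][10-10 ALLOC][11-32 FREE]

Answer: [0-6 ALLOC][7-9 FREE][10-10 ALLOC][11-32 FREE]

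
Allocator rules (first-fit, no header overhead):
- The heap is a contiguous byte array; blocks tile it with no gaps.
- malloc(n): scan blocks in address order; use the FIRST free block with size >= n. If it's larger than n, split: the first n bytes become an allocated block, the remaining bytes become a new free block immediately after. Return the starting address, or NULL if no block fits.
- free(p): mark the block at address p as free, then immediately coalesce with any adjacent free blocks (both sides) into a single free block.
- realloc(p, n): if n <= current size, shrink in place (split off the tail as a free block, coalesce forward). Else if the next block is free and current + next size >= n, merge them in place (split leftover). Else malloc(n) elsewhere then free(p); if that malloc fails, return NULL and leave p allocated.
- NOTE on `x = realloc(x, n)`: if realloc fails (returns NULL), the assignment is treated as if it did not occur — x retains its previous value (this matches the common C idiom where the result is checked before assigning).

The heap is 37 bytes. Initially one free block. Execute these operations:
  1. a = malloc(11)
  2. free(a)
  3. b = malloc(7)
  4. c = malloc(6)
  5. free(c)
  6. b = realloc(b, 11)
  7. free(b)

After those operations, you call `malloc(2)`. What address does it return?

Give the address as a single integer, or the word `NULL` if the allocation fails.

Answer: 0

Derivation:
Op 1: a = malloc(11) -> a = 0; heap: [0-10 ALLOC][11-36 FREE]
Op 2: free(a) -> (freed a); heap: [0-36 FREE]
Op 3: b = malloc(7) -> b = 0; heap: [0-6 ALLOC][7-36 FREE]
Op 4: c = malloc(6) -> c = 7; heap: [0-6 ALLOC][7-12 ALLOC][13-36 FREE]
Op 5: free(c) -> (freed c); heap: [0-6 ALLOC][7-36 FREE]
Op 6: b = realloc(b, 11) -> b = 0; heap: [0-10 ALLOC][11-36 FREE]
Op 7: free(b) -> (freed b); heap: [0-36 FREE]
malloc(2): first-fit scan over [0-36 FREE] -> 0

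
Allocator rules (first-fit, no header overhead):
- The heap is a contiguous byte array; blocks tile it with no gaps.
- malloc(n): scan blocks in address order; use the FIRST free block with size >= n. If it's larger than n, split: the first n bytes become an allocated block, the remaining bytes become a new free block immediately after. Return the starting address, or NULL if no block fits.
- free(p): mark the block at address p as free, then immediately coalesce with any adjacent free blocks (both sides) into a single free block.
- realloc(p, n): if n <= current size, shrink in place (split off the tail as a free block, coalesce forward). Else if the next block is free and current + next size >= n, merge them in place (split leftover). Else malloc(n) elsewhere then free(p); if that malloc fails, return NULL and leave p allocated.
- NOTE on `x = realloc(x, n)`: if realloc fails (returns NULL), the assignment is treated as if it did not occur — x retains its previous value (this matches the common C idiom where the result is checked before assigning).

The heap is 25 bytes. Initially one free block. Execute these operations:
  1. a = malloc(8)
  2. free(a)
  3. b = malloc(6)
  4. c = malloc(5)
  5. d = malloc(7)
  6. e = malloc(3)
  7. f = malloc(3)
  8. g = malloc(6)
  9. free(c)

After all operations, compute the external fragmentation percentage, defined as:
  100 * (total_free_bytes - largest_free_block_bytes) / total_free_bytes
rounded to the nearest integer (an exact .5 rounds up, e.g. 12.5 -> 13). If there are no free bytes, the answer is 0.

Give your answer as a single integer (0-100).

Answer: 17

Derivation:
Op 1: a = malloc(8) -> a = 0; heap: [0-7 ALLOC][8-24 FREE]
Op 2: free(a) -> (freed a); heap: [0-24 FREE]
Op 3: b = malloc(6) -> b = 0; heap: [0-5 ALLOC][6-24 FREE]
Op 4: c = malloc(5) -> c = 6; heap: [0-5 ALLOC][6-10 ALLOC][11-24 FREE]
Op 5: d = malloc(7) -> d = 11; heap: [0-5 ALLOC][6-10 ALLOC][11-17 ALLOC][18-24 FREE]
Op 6: e = malloc(3) -> e = 18; heap: [0-5 ALLOC][6-10 ALLOC][11-17 ALLOC][18-20 ALLOC][21-24 FREE]
Op 7: f = malloc(3) -> f = 21; heap: [0-5 ALLOC][6-10 ALLOC][11-17 ALLOC][18-20 ALLOC][21-23 ALLOC][24-24 FREE]
Op 8: g = malloc(6) -> g = NULL; heap: [0-5 ALLOC][6-10 ALLOC][11-17 ALLOC][18-20 ALLOC][21-23 ALLOC][24-24 FREE]
Op 9: free(c) -> (freed c); heap: [0-5 ALLOC][6-10 FREE][11-17 ALLOC][18-20 ALLOC][21-23 ALLOC][24-24 FREE]
Free blocks: [5 1] total_free=6 largest=5 -> 100*(6-5)/6 = 100/6 ≈ 16.667 -> rounds to 17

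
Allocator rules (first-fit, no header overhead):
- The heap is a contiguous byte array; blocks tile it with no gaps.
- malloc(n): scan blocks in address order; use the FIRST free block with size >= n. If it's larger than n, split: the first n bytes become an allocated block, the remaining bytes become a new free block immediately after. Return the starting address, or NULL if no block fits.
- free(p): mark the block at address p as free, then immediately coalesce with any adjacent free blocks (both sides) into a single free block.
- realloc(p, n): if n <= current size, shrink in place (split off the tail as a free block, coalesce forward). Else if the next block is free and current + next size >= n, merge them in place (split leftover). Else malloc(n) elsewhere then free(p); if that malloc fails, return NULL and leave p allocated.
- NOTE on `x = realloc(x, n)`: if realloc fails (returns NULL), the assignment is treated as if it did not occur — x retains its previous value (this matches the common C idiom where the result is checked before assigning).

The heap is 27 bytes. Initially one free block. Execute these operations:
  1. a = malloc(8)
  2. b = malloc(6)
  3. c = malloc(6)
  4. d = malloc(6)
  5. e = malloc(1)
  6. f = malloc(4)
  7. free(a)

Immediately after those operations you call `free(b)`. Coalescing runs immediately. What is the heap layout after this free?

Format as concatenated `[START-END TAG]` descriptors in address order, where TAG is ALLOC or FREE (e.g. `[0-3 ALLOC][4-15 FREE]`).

Op 1: a = malloc(8) -> a = 0; heap: [0-7 ALLOC][8-26 FREE]
Op 2: b = malloc(6) -> b = 8; heap: [0-7 ALLOC][8-13 ALLOC][14-26 FREE]
Op 3: c = malloc(6) -> c = 14; heap: [0-7 ALLOC][8-13 ALLOC][14-19 ALLOC][20-26 FREE]
Op 4: d = malloc(6) -> d = 20; heap: [0-7 ALLOC][8-13 ALLOC][14-19 ALLOC][20-25 ALLOC][26-26 FREE]
Op 5: e = malloc(1) -> e = 26; heap: [0-7 ALLOC][8-13 ALLOC][14-19 ALLOC][20-25 ALLOC][26-26 ALLOC]
Op 6: f = malloc(4) -> f = NULL; heap: [0-7 ALLOC][8-13 ALLOC][14-19 ALLOC][20-25 ALLOC][26-26 ALLOC]
Op 7: free(a) -> (freed a); heap: [0-7 FREE][8-13 ALLOC][14-19 ALLOC][20-25 ALLOC][26-26 ALLOC]
free(b): b = 8 -> block [8-13 ALLOC]; mark free, coalesce with adjacent free neighbors -> [0-13 FREE][14-19 ALLOC][20-25 ALLOC][26-26 ALLOC]

Answer: [0-13 FREE][14-19 ALLOC][20-25 ALLOC][26-26 ALLOC]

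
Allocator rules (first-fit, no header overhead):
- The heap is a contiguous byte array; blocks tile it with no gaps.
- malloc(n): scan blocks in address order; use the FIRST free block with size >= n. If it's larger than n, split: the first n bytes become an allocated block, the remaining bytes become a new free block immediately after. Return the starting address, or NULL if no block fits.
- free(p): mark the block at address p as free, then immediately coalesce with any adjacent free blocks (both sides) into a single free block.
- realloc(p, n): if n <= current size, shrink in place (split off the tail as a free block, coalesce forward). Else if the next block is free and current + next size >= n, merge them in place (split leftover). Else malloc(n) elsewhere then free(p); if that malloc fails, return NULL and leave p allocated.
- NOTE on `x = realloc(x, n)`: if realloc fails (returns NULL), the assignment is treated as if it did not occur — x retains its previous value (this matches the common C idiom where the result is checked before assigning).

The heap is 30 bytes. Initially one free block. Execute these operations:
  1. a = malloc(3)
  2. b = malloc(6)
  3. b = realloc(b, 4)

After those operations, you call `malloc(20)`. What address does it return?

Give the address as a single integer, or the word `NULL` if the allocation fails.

Op 1: a = malloc(3) -> a = 0; heap: [0-2 ALLOC][3-29 FREE]
Op 2: b = malloc(6) -> b = 3; heap: [0-2 ALLOC][3-8 ALLOC][9-29 FREE]
Op 3: b = realloc(b, 4) -> b = 3; heap: [0-2 ALLOC][3-6 ALLOC][7-29 FREE]
malloc(20): first-fit scan over [0-2 ALLOC][3-6 ALLOC][7-29 FREE] -> 7

Answer: 7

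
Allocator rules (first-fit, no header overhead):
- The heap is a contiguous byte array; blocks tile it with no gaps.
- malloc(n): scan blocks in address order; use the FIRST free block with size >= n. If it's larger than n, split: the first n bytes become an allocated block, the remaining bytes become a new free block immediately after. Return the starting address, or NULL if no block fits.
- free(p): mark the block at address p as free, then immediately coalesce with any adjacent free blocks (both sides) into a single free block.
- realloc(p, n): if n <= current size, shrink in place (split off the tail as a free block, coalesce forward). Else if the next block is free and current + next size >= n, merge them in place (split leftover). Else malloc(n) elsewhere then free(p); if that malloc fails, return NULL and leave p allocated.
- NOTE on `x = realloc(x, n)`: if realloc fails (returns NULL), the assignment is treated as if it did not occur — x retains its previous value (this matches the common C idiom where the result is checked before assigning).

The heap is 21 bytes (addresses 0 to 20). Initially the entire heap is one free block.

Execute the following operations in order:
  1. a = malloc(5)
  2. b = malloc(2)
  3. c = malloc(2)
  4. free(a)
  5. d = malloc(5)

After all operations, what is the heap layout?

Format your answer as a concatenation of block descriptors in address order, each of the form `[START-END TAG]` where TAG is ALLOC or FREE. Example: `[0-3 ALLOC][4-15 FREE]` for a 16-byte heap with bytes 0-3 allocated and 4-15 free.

Answer: [0-4 ALLOC][5-6 ALLOC][7-8 ALLOC][9-20 FREE]

Derivation:
Op 1: a = malloc(5) -> a = 0; heap: [0-4 ALLOC][5-20 FREE]
Op 2: b = malloc(2) -> b = 5; heap: [0-4 ALLOC][5-6 ALLOC][7-20 FREE]
Op 3: c = malloc(2) -> c = 7; heap: [0-4 ALLOC][5-6 ALLOC][7-8 ALLOC][9-20 FREE]
Op 4: free(a) -> (freed a); heap: [0-4 FREE][5-6 ALLOC][7-8 ALLOC][9-20 FREE]
Op 5: d = malloc(5) -> d = 0; heap: [0-4 ALLOC][5-6 ALLOC][7-8 ALLOC][9-20 FREE]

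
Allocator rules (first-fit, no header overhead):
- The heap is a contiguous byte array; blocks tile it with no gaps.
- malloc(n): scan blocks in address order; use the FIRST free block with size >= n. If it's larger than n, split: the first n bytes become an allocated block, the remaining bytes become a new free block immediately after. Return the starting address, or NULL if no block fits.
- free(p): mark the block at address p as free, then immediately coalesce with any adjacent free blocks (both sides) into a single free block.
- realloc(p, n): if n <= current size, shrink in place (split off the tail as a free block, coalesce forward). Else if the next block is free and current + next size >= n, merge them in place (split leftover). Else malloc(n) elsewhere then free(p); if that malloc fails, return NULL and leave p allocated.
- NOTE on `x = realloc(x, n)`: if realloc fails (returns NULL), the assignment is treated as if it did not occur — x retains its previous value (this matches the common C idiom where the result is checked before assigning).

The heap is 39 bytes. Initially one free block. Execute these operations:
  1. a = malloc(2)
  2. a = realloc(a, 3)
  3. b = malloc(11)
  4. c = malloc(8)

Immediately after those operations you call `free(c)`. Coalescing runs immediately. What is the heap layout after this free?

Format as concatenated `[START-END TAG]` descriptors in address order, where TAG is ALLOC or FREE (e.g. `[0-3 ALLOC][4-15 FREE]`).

Op 1: a = malloc(2) -> a = 0; heap: [0-1 ALLOC][2-38 FREE]
Op 2: a = realloc(a, 3) -> a = 0; heap: [0-2 ALLOC][3-38 FREE]
Op 3: b = malloc(11) -> b = 3; heap: [0-2 ALLOC][3-13 ALLOC][14-38 FREE]
Op 4: c = malloc(8) -> c = 14; heap: [0-2 ALLOC][3-13 ALLOC][14-21 ALLOC][22-38 FREE]
free(c): c = 14 -> block [14-21 ALLOC]; mark free, coalesce with adjacent free neighbors -> [0-2 ALLOC][3-13 ALLOC][14-38 FREE]

Answer: [0-2 ALLOC][3-13 ALLOC][14-38 FREE]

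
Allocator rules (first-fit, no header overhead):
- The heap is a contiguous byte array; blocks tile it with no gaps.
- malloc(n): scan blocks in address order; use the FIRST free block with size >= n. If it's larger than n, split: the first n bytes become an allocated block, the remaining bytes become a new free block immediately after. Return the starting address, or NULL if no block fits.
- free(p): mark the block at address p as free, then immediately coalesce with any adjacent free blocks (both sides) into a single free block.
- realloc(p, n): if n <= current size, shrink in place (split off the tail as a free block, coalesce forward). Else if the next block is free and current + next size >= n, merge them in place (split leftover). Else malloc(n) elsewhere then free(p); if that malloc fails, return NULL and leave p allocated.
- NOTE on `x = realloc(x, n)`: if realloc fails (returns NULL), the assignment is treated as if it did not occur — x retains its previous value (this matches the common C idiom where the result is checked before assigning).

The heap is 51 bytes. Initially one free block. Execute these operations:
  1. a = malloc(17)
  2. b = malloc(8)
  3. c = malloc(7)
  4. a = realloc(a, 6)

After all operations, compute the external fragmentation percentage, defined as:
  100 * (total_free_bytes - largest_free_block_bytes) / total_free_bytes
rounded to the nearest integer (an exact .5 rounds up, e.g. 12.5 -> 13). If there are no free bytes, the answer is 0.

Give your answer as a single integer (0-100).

Op 1: a = malloc(17) -> a = 0; heap: [0-16 ALLOC][17-50 FREE]
Op 2: b = malloc(8) -> b = 17; heap: [0-16 ALLOC][17-24 ALLOC][25-50 FREE]
Op 3: c = malloc(7) -> c = 25; heap: [0-16 ALLOC][17-24 ALLOC][25-31 ALLOC][32-50 FREE]
Op 4: a = realloc(a, 6) -> a = 0; heap: [0-5 ALLOC][6-16 FREE][17-24 ALLOC][25-31 ALLOC][32-50 FREE]
Free blocks: [11 19] total_free=30 largest=19 -> 100*(30-19)/30 = 1100/30 ≈ 36.667 -> rounds to 37

Answer: 37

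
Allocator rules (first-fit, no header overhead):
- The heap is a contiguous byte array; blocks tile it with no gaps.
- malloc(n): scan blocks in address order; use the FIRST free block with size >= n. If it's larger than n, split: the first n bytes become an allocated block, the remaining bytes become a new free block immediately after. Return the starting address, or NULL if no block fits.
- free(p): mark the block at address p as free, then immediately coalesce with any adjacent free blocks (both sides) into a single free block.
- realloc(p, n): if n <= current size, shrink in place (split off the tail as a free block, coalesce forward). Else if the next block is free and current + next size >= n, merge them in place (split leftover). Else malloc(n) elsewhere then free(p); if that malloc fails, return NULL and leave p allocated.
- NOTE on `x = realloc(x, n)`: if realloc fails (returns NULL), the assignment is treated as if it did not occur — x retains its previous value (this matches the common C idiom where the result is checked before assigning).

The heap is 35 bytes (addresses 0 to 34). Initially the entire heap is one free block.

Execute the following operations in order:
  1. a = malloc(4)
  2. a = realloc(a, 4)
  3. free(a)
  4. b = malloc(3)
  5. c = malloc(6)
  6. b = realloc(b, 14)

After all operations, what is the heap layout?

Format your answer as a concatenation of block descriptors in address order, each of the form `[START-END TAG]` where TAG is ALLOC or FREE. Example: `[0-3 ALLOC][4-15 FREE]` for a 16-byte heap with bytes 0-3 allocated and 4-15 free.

Op 1: a = malloc(4) -> a = 0; heap: [0-3 ALLOC][4-34 FREE]
Op 2: a = realloc(a, 4) -> a = 0; heap: [0-3 ALLOC][4-34 FREE]
Op 3: free(a) -> (freed a); heap: [0-34 FREE]
Op 4: b = malloc(3) -> b = 0; heap: [0-2 ALLOC][3-34 FREE]
Op 5: c = malloc(6) -> c = 3; heap: [0-2 ALLOC][3-8 ALLOC][9-34 FREE]
Op 6: b = realloc(b, 14) -> b = 9; heap: [0-2 FREE][3-8 ALLOC][9-22 ALLOC][23-34 FREE]

Answer: [0-2 FREE][3-8 ALLOC][9-22 ALLOC][23-34 FREE]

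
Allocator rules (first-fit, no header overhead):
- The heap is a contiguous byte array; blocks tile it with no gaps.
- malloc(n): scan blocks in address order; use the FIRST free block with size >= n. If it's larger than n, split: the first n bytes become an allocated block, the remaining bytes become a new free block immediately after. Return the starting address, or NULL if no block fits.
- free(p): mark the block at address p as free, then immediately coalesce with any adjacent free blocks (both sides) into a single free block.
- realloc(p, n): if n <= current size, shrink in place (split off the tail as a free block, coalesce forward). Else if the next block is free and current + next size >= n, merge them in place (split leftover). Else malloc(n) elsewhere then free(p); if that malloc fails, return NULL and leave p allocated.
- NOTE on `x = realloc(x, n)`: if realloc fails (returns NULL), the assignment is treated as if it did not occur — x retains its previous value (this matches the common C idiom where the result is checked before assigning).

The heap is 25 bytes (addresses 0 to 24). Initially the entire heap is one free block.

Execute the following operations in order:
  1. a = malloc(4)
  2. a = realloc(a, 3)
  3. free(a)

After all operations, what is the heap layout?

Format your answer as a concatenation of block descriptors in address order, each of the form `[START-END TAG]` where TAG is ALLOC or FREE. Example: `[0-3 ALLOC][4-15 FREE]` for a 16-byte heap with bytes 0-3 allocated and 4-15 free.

Op 1: a = malloc(4) -> a = 0; heap: [0-3 ALLOC][4-24 FREE]
Op 2: a = realloc(a, 3) -> a = 0; heap: [0-2 ALLOC][3-24 FREE]
Op 3: free(a) -> (freed a); heap: [0-24 FREE]

Answer: [0-24 FREE]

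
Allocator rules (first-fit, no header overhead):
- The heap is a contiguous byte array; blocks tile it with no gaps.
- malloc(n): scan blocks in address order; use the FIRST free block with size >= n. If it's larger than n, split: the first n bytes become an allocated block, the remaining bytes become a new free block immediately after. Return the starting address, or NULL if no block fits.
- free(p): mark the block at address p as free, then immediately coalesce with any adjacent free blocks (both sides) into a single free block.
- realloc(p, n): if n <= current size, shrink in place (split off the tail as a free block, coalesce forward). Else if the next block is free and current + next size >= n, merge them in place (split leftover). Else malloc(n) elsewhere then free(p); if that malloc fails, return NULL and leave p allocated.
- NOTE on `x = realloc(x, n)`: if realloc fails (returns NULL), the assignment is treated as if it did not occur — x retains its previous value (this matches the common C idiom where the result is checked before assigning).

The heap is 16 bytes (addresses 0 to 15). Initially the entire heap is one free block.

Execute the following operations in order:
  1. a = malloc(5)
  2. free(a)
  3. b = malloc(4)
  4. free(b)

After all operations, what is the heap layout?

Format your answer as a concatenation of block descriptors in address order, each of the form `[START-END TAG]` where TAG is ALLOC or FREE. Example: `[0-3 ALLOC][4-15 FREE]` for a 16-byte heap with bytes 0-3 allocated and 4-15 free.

Answer: [0-15 FREE]

Derivation:
Op 1: a = malloc(5) -> a = 0; heap: [0-4 ALLOC][5-15 FREE]
Op 2: free(a) -> (freed a); heap: [0-15 FREE]
Op 3: b = malloc(4) -> b = 0; heap: [0-3 ALLOC][4-15 FREE]
Op 4: free(b) -> (freed b); heap: [0-15 FREE]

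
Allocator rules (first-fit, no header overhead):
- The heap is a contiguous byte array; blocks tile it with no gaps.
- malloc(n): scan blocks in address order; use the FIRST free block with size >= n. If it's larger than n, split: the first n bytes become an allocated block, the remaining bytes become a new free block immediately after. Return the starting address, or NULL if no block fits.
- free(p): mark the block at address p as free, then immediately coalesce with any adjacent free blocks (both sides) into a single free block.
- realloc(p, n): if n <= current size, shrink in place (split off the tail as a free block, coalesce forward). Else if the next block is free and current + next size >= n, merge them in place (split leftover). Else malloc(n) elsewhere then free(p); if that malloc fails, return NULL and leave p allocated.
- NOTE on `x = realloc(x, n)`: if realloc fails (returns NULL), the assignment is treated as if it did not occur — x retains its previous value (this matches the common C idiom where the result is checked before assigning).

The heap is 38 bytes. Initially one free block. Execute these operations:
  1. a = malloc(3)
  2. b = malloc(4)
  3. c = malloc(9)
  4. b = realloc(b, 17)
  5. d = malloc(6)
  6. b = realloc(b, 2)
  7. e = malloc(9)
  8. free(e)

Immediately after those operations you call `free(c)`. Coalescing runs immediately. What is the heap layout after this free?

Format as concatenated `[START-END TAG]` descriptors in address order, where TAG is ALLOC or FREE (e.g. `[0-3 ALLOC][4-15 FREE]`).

Op 1: a = malloc(3) -> a = 0; heap: [0-2 ALLOC][3-37 FREE]
Op 2: b = malloc(4) -> b = 3; heap: [0-2 ALLOC][3-6 ALLOC][7-37 FREE]
Op 3: c = malloc(9) -> c = 7; heap: [0-2 ALLOC][3-6 ALLOC][7-15 ALLOC][16-37 FREE]
Op 4: b = realloc(b, 17) -> b = 16; heap: [0-2 ALLOC][3-6 FREE][7-15 ALLOC][16-32 ALLOC][33-37 FREE]
Op 5: d = malloc(6) -> d = NULL; heap: [0-2 ALLOC][3-6 FREE][7-15 ALLOC][16-32 ALLOC][33-37 FREE]
Op 6: b = realloc(b, 2) -> b = 16; heap: [0-2 ALLOC][3-6 FREE][7-15 ALLOC][16-17 ALLOC][18-37 FREE]
Op 7: e = malloc(9) -> e = 18; heap: [0-2 ALLOC][3-6 FREE][7-15 ALLOC][16-17 ALLOC][18-26 ALLOC][27-37 FREE]
Op 8: free(e) -> (freed e); heap: [0-2 ALLOC][3-6 FREE][7-15 ALLOC][16-17 ALLOC][18-37 FREE]
free(c): c = 7 -> block [7-15 ALLOC]; mark free, coalesce with adjacent free neighbors -> [0-2 ALLOC][3-15 FREE][16-17 ALLOC][18-37 FREE]

Answer: [0-2 ALLOC][3-15 FREE][16-17 ALLOC][18-37 FREE]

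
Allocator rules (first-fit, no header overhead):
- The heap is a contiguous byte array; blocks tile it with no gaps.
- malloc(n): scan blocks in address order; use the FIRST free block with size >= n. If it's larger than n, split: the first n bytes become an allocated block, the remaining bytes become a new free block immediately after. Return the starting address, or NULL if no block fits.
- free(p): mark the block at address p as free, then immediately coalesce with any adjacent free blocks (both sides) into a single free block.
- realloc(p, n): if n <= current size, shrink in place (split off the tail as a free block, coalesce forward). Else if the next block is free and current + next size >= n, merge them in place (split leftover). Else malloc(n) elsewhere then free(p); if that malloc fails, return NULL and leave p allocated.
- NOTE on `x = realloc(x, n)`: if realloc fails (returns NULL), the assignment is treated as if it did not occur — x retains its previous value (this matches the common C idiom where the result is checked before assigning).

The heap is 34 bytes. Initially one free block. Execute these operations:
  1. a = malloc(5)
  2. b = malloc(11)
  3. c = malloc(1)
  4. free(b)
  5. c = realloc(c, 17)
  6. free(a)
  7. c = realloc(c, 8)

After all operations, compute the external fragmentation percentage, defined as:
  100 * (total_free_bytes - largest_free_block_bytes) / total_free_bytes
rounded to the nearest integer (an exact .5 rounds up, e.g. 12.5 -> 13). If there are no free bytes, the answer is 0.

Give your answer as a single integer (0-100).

Answer: 38

Derivation:
Op 1: a = malloc(5) -> a = 0; heap: [0-4 ALLOC][5-33 FREE]
Op 2: b = malloc(11) -> b = 5; heap: [0-4 ALLOC][5-15 ALLOC][16-33 FREE]
Op 3: c = malloc(1) -> c = 16; heap: [0-4 ALLOC][5-15 ALLOC][16-16 ALLOC][17-33 FREE]
Op 4: free(b) -> (freed b); heap: [0-4 ALLOC][5-15 FREE][16-16 ALLOC][17-33 FREE]
Op 5: c = realloc(c, 17) -> c = 16; heap: [0-4 ALLOC][5-15 FREE][16-32 ALLOC][33-33 FREE]
Op 6: free(a) -> (freed a); heap: [0-15 FREE][16-32 ALLOC][33-33 FREE]
Op 7: c = realloc(c, 8) -> c = 16; heap: [0-15 FREE][16-23 ALLOC][24-33 FREE]
Free blocks: [16 10] total_free=26 largest=16 -> 100*(26-16)/26 = 1000/26 ≈ 38.462 -> rounds to 38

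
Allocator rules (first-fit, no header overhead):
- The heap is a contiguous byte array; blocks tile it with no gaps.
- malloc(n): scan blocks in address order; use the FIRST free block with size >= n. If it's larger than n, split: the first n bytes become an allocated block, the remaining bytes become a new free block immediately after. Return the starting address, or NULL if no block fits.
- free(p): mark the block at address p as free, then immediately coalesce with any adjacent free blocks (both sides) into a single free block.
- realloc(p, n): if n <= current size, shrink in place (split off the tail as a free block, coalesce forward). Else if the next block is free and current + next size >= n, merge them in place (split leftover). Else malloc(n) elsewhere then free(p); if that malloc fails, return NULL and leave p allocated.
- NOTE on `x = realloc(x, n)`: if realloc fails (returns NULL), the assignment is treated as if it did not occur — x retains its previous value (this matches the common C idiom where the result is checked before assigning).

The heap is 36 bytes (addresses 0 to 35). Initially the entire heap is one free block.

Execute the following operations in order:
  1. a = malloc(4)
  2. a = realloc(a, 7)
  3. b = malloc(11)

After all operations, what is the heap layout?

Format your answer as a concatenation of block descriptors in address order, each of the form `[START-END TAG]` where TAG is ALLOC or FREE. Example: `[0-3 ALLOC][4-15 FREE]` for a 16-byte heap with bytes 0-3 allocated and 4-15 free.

Answer: [0-6 ALLOC][7-17 ALLOC][18-35 FREE]

Derivation:
Op 1: a = malloc(4) -> a = 0; heap: [0-3 ALLOC][4-35 FREE]
Op 2: a = realloc(a, 7) -> a = 0; heap: [0-6 ALLOC][7-35 FREE]
Op 3: b = malloc(11) -> b = 7; heap: [0-6 ALLOC][7-17 ALLOC][18-35 FREE]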